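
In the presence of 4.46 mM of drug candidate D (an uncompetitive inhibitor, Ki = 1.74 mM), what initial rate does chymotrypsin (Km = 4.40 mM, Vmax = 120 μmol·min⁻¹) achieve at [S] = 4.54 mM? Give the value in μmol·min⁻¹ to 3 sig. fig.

With α = 1 + [I]/Ki = 1 + 4.46/1.74 = 3.563, the uncompetitive rate law is v = (Vmax/α)·[S] / (Km/α + [S]).
v = (120/3.563)×4.54 / (4.40/3.563 + 4.54) = 152.9/5.775 = 26.5 μmol·min⁻¹.

26.5 μmol·min⁻¹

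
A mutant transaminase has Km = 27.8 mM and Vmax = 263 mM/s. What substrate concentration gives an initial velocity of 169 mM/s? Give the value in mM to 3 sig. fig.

50.0 mM

Rearranging v = Vmax[S]/(Km+[S]) gives [S] = Km·v/(Vmax − v).
[S] = 27.8 × 169 / (263 − 169) = 4698/94.00 = 50.0 mM.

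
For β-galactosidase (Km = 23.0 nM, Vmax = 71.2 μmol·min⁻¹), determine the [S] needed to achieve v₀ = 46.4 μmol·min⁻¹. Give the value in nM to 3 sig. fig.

Rearranging v = Vmax[S]/(Km+[S]) gives [S] = Km·v/(Vmax − v).
[S] = 23.0 × 46.4 / (71.2 − 46.4) = 1067/24.80 = 43.0 nM.

43.0 nM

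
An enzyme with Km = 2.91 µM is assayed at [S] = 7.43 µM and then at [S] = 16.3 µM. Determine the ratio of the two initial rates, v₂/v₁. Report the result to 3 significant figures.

Since Vmax cancels, v₂/v₁ = [S]₂(Km+[S]₁) / [S]₁(Km+[S]₂).
= 16.3×(2.91+7.43) / (7.43×(2.91+16.3)) = 168.5/142.7 = 1.18.

1.18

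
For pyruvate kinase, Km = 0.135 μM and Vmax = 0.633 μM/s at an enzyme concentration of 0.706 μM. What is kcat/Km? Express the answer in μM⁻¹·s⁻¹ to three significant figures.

6.64 μM⁻¹·s⁻¹

kcat = Vmax/[E]total = 0.633/0.706 = 0.897 s⁻¹.
kcat/Km = 0.897/0.135 = 6.64 μM⁻¹·s⁻¹.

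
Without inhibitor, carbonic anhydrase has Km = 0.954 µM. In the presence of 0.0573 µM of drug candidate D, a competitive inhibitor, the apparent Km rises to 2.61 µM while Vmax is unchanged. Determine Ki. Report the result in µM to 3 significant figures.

Competitive: Km,app = α·Km with α = 1 + [I]/Ki.
α = Km,app/Km = 2.61/0.954 = 2.736.
Ki = [I]/(α − 1) = 0.0573/1.736 = 0.0330 µM.

0.0330 µM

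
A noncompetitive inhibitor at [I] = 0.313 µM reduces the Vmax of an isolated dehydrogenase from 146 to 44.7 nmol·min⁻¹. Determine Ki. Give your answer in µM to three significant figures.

0.138 µM

Noncompetitive: Vmax,app = Vmax/α with α = 1 + [I]/Ki.
α = Vmax/Vmax,app = 146/44.7 = 3.266.
Ki = [I]/(α − 1) = 0.313/2.266 = 0.138 µM.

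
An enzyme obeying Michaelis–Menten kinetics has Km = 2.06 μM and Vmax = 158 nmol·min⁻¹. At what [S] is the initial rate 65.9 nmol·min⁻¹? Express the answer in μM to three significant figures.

1.47 μM

The required fractional saturation is v/Vmax = 65.9/158 = 0.4171.
Then [S]/(Km+[S]) = 0.4171 ⇒ [S] = 2.06 × 0.4171/(1 − 0.4171) = 1.47 μM.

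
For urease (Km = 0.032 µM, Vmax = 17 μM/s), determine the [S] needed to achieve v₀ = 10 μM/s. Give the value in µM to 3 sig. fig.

The required fractional saturation is v/Vmax = 10/17 = 0.5882.
Then [S]/(Km+[S]) = 0.5882 ⇒ [S] = 0.032 × 0.5882/(1 − 0.5882) = 0.0457 µM.

0.0457 µM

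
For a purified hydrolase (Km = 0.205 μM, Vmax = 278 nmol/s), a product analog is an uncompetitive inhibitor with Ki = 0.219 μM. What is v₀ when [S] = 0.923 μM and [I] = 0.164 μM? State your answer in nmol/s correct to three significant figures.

141 nmol/s

With α = 1 + [I]/Ki = 1 + 0.164/0.219 = 1.749, the uncompetitive rate law is v = (Vmax/α)·[S] / (Km/α + [S]).
v = (278/1.749)×0.923 / (0.205/1.749 + 0.923) = 146.7/1.040 = 141 nmol/s.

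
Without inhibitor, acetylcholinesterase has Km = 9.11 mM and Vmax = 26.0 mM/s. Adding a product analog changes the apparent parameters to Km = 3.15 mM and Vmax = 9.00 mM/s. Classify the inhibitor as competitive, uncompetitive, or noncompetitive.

uncompetitive

Both Km and Vmax decrease by the same factor (~2.89-fold) — characteristic of uncompetitive inhibition.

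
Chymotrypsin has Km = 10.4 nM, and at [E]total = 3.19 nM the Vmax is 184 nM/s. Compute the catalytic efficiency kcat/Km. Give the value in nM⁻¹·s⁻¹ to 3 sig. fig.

5.55 nM⁻¹·s⁻¹

kcat = Vmax/[E]total = 184/3.19 = 57.7 s⁻¹.
kcat/Km = 57.7/10.4 = 5.55 nM⁻¹·s⁻¹.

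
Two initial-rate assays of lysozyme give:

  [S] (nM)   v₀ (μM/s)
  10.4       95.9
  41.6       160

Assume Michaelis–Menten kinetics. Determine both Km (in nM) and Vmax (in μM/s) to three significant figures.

Km = 11.9 nM; Vmax = 206 μM/s

From v = Vmax[S]/(Km+[S]), each point gives Vmax = v(Km+[S])/[S].
Equating: 95.9(Km+10.4)/10.4 = 160(Km+41.6)/41.6.
9.221·Km + 95.9 = 3.846·Km + 160, so (9.221 − 3.846)·Km = 160 − 95.9.
Km = 64.10/5.375 = 11.9 nM; then Vmax = 95.9(11.9+10.4)/10.4 = 206 μM/s.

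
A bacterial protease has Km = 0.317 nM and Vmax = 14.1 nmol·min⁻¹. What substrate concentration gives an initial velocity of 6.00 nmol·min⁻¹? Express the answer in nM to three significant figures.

Rearranging v = Vmax[S]/(Km+[S]) gives [S] = Km·v/(Vmax − v).
[S] = 0.317 × 6.00 / (14.1 − 6.00) = 1.902/8.100 = 0.235 nM.

0.235 nM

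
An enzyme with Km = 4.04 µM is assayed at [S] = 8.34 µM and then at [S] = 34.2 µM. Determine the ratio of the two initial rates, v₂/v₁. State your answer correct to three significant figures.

The fractional saturations are [S]/(Km+[S]) = 8.34/12.38 = 0.6737 and 34.2/38.24 = 0.8944.
v₂/v₁ is just their ratio: 0.8944/0.6737 = 1.33.

1.33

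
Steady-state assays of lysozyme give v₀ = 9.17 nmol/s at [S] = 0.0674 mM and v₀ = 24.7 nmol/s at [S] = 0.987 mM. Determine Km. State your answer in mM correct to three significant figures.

0.140 mM

From v = Vmax[S]/(Km+[S]), each point gives Vmax = v(Km+[S])/[S].
Equating: 9.17(Km+0.0674)/0.0674 = 24.7(Km+0.987)/0.987.
136.1·Km + 9.17 = 25.03·Km + 24.7, so (136.1 − 25.03)·Km = 24.7 − 9.17.
Km = 15.53/111.0 = 0.140 mM; then Vmax = 9.17(0.140+0.0674)/0.0674 = 28.2 nmol/s.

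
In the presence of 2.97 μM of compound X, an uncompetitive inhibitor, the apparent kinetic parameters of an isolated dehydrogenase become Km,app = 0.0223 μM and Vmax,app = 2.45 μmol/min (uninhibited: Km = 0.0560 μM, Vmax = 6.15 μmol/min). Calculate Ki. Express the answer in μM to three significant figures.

Uncompetitive: Vmax,app = Vmax/α (and Km,app = Km/α) with α = 1 + [I]/Ki.
α = Vmax/Vmax,app = 6.15/2.45 = 2.510.
Since α = 1 + [I]/Ki, [I]/Ki = 2.510 − 1 = 1.510 and Ki = 2.97/1.510 = 1.97 μM.

1.97 μM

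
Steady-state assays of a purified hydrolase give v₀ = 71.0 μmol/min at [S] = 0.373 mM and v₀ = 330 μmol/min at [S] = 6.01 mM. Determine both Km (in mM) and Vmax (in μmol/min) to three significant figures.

In reciprocal form, 1/v = (Km/Vmax)·(1/[S]) + 1/Vmax. The two points give (1/[S], 1/v) = (2.681, 0.01408) and (0.1664, 0.003030).
Slope = (0.01408 − 0.003030)/(2.681 − 0.1664) = 0.004396; intercept = 0.01408 − 0.004396×2.681 = 0.002299.
Vmax = 1/intercept = 435 μmol/min; Km = slope × Vmax = 0.004396 × 435 = 1.91 mM.

Km = 1.91 mM; Vmax = 435 μmol/min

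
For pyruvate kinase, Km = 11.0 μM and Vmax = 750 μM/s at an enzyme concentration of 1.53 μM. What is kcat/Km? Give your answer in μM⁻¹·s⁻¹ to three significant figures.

44.6 μM⁻¹·s⁻¹

kcat = Vmax/[E]total = 750/1.53 = 490 s⁻¹.
kcat/Km = 490/11.0 = 44.6 μM⁻¹·s⁻¹.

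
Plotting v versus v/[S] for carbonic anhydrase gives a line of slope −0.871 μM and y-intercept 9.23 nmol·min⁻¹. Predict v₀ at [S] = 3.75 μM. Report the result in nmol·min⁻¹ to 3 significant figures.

7.49 nmol·min⁻¹

In the Eadie–Hofstee form v = Vmax − Km·(v/[S]), the slope is −Km and the intercept is Vmax, so Km = 0.871 μM and Vmax = 9.23 nmol·min⁻¹.
v = 9.23 × 3.75/(0.871 + 3.75) = 7.49 nmol·min⁻¹.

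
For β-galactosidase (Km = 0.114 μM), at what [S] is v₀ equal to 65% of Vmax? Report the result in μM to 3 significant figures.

0.212 μM

v/Vmax = [S]/(Km+[S]) = 0.65, so [S] = Km·0.65/(1 − 0.65) = 0.114 × 1.857.
[S] = 0.212 μM.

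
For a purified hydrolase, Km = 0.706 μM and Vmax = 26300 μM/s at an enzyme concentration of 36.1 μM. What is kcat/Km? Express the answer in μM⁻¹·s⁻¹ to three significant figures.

1030 μM⁻¹·s⁻¹

kcat = Vmax/[E]total = 26300/36.1 = 729 s⁻¹.
kcat/Km = 729/0.706 = 1030 μM⁻¹·s⁻¹.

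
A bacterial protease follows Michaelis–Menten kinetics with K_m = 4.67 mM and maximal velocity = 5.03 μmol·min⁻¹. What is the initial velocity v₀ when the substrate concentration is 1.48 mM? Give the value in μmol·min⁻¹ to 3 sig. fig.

1.21 μmol·min⁻¹

v = Vmax·[S]/(Km + [S]) = 5.03 × 1.48 / (4.67 + 1.48)
  = 7.444 / 6.150 = 1.21 μmol·min⁻¹.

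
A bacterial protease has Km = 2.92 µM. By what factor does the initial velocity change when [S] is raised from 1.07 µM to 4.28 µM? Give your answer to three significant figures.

The fractional saturations are [S]/(Km+[S]) = 1.07/3.990 = 0.2682 and 4.28/7.200 = 0.5944.
v₂/v₁ is just their ratio: 0.5944/0.2682 = 2.22.

2.22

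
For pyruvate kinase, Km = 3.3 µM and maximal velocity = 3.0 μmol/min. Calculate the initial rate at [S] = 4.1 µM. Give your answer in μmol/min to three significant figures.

v = Vmax·[S]/(Km + [S]) = 3.0 × 4.1 / (3.3 + 4.1)
  = 12.30 / 7.400 = 1.66 μmol/min.

1.66 μmol/min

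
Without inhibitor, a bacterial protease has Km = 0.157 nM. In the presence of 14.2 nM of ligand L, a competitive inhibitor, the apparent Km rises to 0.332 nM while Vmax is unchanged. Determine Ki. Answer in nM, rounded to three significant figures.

12.7 nM

Competitive: Km,app = α·Km with α = 1 + [I]/Ki.
α = Km,app/Km = 0.332/0.157 = 2.115.
Since α = 1 + [I]/Ki, [I]/Ki = 2.115 − 1 = 1.115 and Ki = 14.2/1.115 = 12.7 nM.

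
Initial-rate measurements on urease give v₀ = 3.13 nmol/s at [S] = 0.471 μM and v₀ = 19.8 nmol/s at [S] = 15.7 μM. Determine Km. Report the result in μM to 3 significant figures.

In reciprocal form, 1/v = (Km/Vmax)·(1/[S]) + 1/Vmax. The two points give (1/[S], 1/v) = (2.123, 0.3195) and (0.06369, 0.05051).
Slope = (0.3195 − 0.05051)/(2.123 − 0.06369) = 0.1306; intercept = 0.3195 − 0.1306×2.123 = 0.04219.
Vmax = 1/intercept = 23.7 nmol/s; Km = slope × Vmax = 0.1306 × 23.7 = 3.10 μM.

3.10 μM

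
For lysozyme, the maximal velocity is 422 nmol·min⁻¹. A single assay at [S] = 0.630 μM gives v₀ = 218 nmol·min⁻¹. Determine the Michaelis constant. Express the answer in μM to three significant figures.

0.590 μM

From v = Vmax[S]/(Km+[S]), Km = [S](Vmax − v)/v.
Km = 0.630 × (422 − 218) / 218 = 128.5/218 = 0.590 μM.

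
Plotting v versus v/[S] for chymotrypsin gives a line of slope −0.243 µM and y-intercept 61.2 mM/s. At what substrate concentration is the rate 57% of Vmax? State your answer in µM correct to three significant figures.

0.322 µM

The Eadie–Hofstee slope gives Km = 0.243 µM (slope = −Km).
v/Vmax = [S]/(Km+[S]) = 0.57 ⇒ [S] = Km·0.57/(1−0.57) = 0.243 × 1.326 = 0.322 µM.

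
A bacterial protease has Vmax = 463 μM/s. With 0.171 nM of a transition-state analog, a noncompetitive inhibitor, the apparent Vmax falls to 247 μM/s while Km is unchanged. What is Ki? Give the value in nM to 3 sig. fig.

Noncompetitive: Vmax,app = Vmax/α with α = 1 + [I]/Ki.
α = Vmax/Vmax,app = 463/247 = 1.874.
Since α = 1 + [I]/Ki, [I]/Ki = 1.874 − 1 = 0.8745 and Ki = 0.171/0.8745 = 0.196 nM.

0.196 nM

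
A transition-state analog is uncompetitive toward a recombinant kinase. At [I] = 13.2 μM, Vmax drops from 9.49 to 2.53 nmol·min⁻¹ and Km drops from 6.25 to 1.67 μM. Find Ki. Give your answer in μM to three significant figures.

4.80 μM

Uncompetitive: Vmax,app = Vmax/α (and Km,app = Km/α) with α = 1 + [I]/Ki.
α = Vmax/Vmax,app = 9.49/2.53 = 3.751.
Ki = [I]/(α − 1) = 13.2/2.751 = 4.80 μM.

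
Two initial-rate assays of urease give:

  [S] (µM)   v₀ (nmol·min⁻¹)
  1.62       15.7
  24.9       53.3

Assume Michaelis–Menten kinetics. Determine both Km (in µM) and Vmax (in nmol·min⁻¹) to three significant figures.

In reciprocal form, 1/v = (Km/Vmax)·(1/[S]) + 1/Vmax. The two points give (1/[S], 1/v) = (0.6173, 0.06369) and (0.04016, 0.01876).
Slope = (0.06369 − 0.01876)/(0.6173 − 0.04016) = 0.07786; intercept = 0.06369 − 0.07786×0.6173 = 0.01563.
Vmax = 1/intercept = 64.0 nmol·min⁻¹; Km = slope × Vmax = 0.07786 × 64.0 = 4.98 µM.

Km = 4.98 µM; Vmax = 64.0 nmol·min⁻¹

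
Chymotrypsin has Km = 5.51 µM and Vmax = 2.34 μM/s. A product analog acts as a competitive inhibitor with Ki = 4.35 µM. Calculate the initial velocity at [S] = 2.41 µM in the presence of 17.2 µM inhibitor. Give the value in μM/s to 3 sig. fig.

α = 1 + [I]/Ki = 1 + 17.2/4.35 = 4.954.
For a competitive inhibitor, Vmax is unchanged and the apparent Km becomes α·Km: Km,app = 27.3 µM, Vmax,app = 2.34 μM/s.
v = Vmax,app·[S]/(Km,app + [S]) = 2.34 × 2.41/(27.3 + 2.41) = 0.190 μM/s.

0.190 μM/s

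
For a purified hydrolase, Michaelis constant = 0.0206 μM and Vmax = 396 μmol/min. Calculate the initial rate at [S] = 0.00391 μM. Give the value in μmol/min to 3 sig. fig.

63.2 μmol/min

v = Vmax·[S]/(Km + [S]) = 396 × 0.00391 / (0.0206 + 0.00391)
  = 1.548 / 0.02451 = 63.2 μmol/min.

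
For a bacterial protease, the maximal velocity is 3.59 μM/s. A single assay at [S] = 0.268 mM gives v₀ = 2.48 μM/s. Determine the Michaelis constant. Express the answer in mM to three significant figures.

0.120 mM

From v = Vmax[S]/(Km+[S]), Km = [S](Vmax − v)/v.
Km = 0.268 × (3.59 − 2.48) / 2.48 = 0.2975/2.48 = 0.120 mM.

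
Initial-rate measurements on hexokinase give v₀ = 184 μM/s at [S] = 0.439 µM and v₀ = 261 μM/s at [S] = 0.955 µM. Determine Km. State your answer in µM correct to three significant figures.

In reciprocal form, 1/v = (Km/Vmax)·(1/[S]) + 1/Vmax. The two points give (1/[S], 1/v) = (2.278, 0.005435) and (1.047, 0.003831).
Slope = (0.005435 − 0.003831)/(2.278 − 1.047) = 0.001303; intercept = 0.005435 − 0.001303×2.278 = 0.002467.
Vmax = 1/intercept = 405 μM/s; Km = slope × Vmax = 0.001303 × 405 = 0.528 µM.

0.528 µM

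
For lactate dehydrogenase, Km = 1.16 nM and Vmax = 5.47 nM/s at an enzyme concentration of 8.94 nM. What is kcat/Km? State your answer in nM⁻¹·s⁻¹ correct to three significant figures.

0.527 nM⁻¹·s⁻¹

kcat = Vmax/[E]total = 5.47/8.94 = 0.612 s⁻¹.
kcat/Km = 0.612/1.16 = 0.527 nM⁻¹·s⁻¹.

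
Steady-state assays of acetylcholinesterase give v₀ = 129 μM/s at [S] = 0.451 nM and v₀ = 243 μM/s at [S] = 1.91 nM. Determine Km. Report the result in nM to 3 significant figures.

0.718 nM

In reciprocal form, 1/v = (Km/Vmax)·(1/[S]) + 1/Vmax. The two points give (1/[S], 1/v) = (2.217, 0.007752) and (0.5236, 0.004115).
Slope = (0.007752 − 0.004115)/(2.217 − 0.5236) = 0.002147; intercept = 0.007752 − 0.002147×2.217 = 0.002991.
Vmax = 1/intercept = 334 μM/s; Km = slope × Vmax = 0.002147 × 334 = 0.718 nM.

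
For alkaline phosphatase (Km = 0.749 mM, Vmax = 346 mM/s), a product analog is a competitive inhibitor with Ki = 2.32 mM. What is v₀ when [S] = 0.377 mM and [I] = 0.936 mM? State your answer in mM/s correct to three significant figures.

With α = 1 + [I]/Ki = 1 + 0.936/2.32 = 1.403, the competitive rate law is v = Vmax[S] / (αKm + [S]).
v = 346×0.377 / (1.403×0.749 + 0.377) = 130.4/1.428 = 91.3 mM/s.

91.3 mM/s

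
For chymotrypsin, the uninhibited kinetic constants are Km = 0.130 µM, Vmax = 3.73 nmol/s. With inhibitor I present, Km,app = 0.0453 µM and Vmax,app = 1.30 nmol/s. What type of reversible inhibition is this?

uncompetitive

Both Km and Vmax decrease by the same factor (~2.87-fold) — characteristic of uncompetitive inhibition.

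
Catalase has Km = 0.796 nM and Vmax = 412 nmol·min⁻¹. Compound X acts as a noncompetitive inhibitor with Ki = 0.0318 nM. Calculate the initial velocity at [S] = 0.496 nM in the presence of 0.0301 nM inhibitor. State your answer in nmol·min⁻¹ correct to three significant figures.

81.3 nmol·min⁻¹

With α = 1 + [I]/Ki = 1 + 0.0301/0.0318 = 1.947, the noncompetitive rate law is v = (Vmax/α)·[S] / (Km + [S]).
v = (412/1.947)×0.496 / (0.796 + 0.496) = 105.0/1.292 = 81.3 nmol·min⁻¹.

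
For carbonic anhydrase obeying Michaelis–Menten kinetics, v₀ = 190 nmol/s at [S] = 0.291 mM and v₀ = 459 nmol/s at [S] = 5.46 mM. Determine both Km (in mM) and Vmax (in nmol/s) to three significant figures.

In reciprocal form, 1/v = (Km/Vmax)·(1/[S]) + 1/Vmax. The two points give (1/[S], 1/v) = (3.436, 0.005263) and (0.1832, 0.002179).
Slope = (0.005263 − 0.002179)/(3.436 − 0.1832) = 0.0009481; intercept = 0.005263 − 0.0009481×3.436 = 0.002005.
Vmax = 1/intercept = 499 nmol/s; Km = slope × Vmax = 0.0009481 × 499 = 0.473 mM.

Km = 0.473 mM; Vmax = 499 nmol/s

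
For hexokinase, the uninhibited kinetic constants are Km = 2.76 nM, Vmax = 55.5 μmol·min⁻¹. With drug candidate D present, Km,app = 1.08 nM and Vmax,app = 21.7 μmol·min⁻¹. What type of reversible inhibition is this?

uncompetitive

Both Km and Vmax decrease by the same factor (~2.56-fold) — characteristic of uncompetitive inhibition.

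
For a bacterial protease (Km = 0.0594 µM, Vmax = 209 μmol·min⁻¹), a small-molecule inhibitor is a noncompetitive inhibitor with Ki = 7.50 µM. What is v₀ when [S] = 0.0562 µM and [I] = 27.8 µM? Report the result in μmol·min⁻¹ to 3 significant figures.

α = 1 + [I]/Ki = 1 + 27.8/7.50 = 4.707.
For a noncompetitive inhibitor, Vmax is reduced to Vmax/α while Km is unchanged: Km,app = 0.0594 µM, Vmax,app = 44.4 μmol·min⁻¹.
v = Vmax,app·[S]/(Km,app + [S]) = 44.4 × 0.0562/(0.0594 + 0.0562) = 21.6 μmol·min⁻¹.

21.6 μmol·min⁻¹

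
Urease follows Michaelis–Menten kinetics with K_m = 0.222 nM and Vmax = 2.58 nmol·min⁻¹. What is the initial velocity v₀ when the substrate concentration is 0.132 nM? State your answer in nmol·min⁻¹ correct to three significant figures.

0.962 nmol·min⁻¹

v = Vmax·[S]/(Km + [S]) = 2.58 × 0.132 / (0.222 + 0.132)
  = 0.3406 / 0.3540 = 0.962 nmol·min⁻¹.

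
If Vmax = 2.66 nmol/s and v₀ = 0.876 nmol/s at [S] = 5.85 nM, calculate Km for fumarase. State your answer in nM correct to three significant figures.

v/Vmax = 0.876/2.66 = 0.3293 = [S]/(Km+[S]).
So Km + [S] = [S]/0.3293 = 17.76 nM, giving Km = 17.76 − 5.85 = 11.9 nM.

11.9 nM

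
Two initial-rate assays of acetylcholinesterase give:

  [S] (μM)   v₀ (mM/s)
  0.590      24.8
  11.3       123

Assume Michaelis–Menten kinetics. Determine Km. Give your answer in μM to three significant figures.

3.15 μM

From v = Vmax[S]/(Km+[S]), each point gives Vmax = v(Km+[S])/[S].
Equating: 24.8(Km+0.590)/0.590 = 123(Km+11.3)/11.3.
42.03·Km + 24.8 = 10.88·Km + 123, so (42.03 − 10.88)·Km = 123 − 24.8.
Km = 98.20/31.15 = 3.15 μM; then Vmax = 24.8(3.15+0.590)/0.590 = 157 mM/s.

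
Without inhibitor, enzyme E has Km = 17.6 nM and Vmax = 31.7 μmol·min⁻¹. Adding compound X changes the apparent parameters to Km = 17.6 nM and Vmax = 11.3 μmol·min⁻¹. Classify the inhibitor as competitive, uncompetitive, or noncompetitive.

Vmax decreases (31.7 → 11.3 μmol·min⁻¹) while Km is unchanged — pure noncompetitive inhibition.

noncompetitive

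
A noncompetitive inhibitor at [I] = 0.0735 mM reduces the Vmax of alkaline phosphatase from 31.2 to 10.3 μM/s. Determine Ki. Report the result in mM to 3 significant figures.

0.0362 mM

Noncompetitive: Vmax,app = Vmax/α with α = 1 + [I]/Ki.
α = Vmax/Vmax,app = 31.2/10.3 = 3.029.
Since α = 1 + [I]/Ki, [I]/Ki = 3.029 − 1 = 2.029 and Ki = 0.0735/2.029 = 0.0362 mM.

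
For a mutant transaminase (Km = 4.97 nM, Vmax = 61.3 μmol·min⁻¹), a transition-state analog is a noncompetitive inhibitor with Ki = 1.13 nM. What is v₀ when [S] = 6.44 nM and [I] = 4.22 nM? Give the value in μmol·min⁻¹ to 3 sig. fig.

7.31 μmol·min⁻¹

With α = 1 + [I]/Ki = 1 + 4.22/1.13 = 4.735, the noncompetitive rate law is v = (Vmax/α)·[S] / (Km + [S]).
v = (61.3/4.735)×6.44 / (4.97 + 6.44) = 83.38/11.41 = 7.31 μmol·min⁻¹.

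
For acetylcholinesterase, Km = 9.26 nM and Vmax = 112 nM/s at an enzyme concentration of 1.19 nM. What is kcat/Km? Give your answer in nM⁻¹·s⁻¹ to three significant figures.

10.2 nM⁻¹·s⁻¹

kcat = Vmax/[E]total = 112/1.19 = 94.1 s⁻¹.
kcat/Km = 94.1/9.26 = 10.2 nM⁻¹·s⁻¹.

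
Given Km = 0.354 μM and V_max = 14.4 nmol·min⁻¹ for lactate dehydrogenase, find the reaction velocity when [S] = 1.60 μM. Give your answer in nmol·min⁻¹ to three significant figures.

[S]/(Km+[S]) = 1.60/1.954 = 0.8188, the fractional saturation.
v = 0.8188 × Vmax = 0.8188 × 14.4 = 11.8 nmol·min⁻¹.

11.8 nmol·min⁻¹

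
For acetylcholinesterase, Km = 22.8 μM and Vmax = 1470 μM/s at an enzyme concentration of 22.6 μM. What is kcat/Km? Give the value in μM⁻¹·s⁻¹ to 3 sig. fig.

kcat = Vmax/[E]total = 1470/22.6 = 65.0 s⁻¹.
kcat/Km = 65.0/22.8 = 2.85 μM⁻¹·s⁻¹.

2.85 μM⁻¹·s⁻¹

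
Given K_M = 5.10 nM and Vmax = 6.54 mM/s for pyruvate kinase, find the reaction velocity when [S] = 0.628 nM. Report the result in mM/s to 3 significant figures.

[S]/(Km+[S]) = 0.628/5.728 = 0.1096, the fractional saturation.
v = 0.1096 × Vmax = 0.1096 × 6.54 = 0.717 mM/s.

0.717 mM/s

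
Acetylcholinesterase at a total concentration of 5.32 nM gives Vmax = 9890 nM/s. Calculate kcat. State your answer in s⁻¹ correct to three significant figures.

kcat = Vmax/[E]total = 9890 nM/s / 5.32 nM = 1860 s⁻¹.

1860 s⁻¹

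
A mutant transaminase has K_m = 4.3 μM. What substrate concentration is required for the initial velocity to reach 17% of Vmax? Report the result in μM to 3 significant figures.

v/Vmax = [S]/(Km+[S]) = 0.17, so [S] = Km·0.17/(1 − 0.17) = 4.3 × 0.2048.
[S] = 0.881 μM.

0.881 μM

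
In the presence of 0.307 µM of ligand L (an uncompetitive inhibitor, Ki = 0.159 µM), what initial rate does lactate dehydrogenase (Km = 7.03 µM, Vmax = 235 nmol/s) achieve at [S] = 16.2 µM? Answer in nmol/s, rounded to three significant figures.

With α = 1 + [I]/Ki = 1 + 0.307/0.159 = 2.931, the uncompetitive rate law is v = (Vmax/α)·[S] / (Km/α + [S]).
v = (235/2.931)×16.2 / (7.03/2.931 + 16.2) = 1299/18.60 = 69.8 nmol/s.

69.8 nmol/s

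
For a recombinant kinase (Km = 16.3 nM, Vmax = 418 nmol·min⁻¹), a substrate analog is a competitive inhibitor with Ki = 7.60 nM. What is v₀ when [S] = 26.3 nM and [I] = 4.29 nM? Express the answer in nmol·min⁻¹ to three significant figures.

With α = 1 + [I]/Ki = 1 + 4.29/7.60 = 1.564, the competitive rate law is v = Vmax[S] / (αKm + [S]).
v = 418×26.3 / (1.564×16.3 + 26.3) = 10990/51.80 = 212 nmol·min⁻¹.

212 nmol·min⁻¹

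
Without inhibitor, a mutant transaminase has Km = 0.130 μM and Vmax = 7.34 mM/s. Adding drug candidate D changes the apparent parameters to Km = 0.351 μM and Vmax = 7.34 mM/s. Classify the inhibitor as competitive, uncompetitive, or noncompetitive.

Km increases (0.130 → 0.351 μM) while Vmax is unchanged — the hallmark of competitive inhibition.

competitive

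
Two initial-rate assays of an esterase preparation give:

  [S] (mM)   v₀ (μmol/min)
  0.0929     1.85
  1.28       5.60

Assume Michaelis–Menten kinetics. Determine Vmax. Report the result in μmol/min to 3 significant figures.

In reciprocal form, 1/v = (Km/Vmax)·(1/[S]) + 1/Vmax. The two points give (1/[S], 1/v) = (10.76, 0.5405) and (0.7812, 0.1786).
Slope = (0.5405 − 0.1786)/(10.76 − 0.7812) = 0.03626; intercept = 0.5405 − 0.03626×10.76 = 0.1502.
Vmax = 1/intercept = 6.66 μmol/min; Km = slope × Vmax = 0.03626 × 6.66 = 0.241 mM.

6.66 μmol/min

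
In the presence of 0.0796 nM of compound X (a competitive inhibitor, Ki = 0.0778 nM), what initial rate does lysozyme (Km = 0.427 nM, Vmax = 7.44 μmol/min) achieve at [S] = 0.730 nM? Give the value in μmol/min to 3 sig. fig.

With α = 1 + [I]/Ki = 1 + 0.0796/0.0778 = 2.023, the competitive rate law is v = Vmax[S] / (αKm + [S]).
v = 7.44×0.730 / (2.023×0.427 + 0.730) = 5.431/1.594 = 3.41 μmol/min.

3.41 μmol/min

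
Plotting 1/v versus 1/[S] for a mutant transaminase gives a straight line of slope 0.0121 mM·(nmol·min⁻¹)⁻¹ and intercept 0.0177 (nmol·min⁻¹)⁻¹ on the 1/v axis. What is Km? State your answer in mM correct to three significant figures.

0.684 mM

y-intercept = 1/Vmax ⇒ Vmax = 56.5 nmol·min⁻¹; slope = Km/Vmax ⇒ Km = slope × Vmax.
Km = 0.0121 × 56.5 = 0.684 mM.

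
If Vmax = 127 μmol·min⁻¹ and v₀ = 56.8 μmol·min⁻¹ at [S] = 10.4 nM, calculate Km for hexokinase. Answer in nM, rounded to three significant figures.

From v = Vmax[S]/(Km+[S]), Km = [S](Vmax − v)/v.
Km = 10.4 × (127 − 56.8) / 56.8 = 730.1/56.8 = 12.9 nM.

12.9 nM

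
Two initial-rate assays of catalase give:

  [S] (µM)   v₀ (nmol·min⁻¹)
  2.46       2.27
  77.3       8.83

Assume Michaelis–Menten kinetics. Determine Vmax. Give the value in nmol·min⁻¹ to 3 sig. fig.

9.76 nmol·min⁻¹

From v = Vmax[S]/(Km+[S]), each point gives Vmax = v(Km+[S])/[S].
Equating: 2.27(Km+2.46)/2.46 = 8.83(Km+77.3)/77.3.
0.9228·Km + 2.27 = 0.1142·Km + 8.83, so (0.9228 − 0.1142)·Km = 8.83 − 2.27.
Km = 6.560/0.8085 = 8.11 µM; then Vmax = 2.27(8.11+2.46)/2.46 = 9.76 nmol·min⁻¹.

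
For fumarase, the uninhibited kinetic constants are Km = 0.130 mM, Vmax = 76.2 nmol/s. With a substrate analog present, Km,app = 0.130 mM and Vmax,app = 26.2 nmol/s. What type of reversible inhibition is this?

noncompetitive

Vmax decreases (76.2 → 26.2 nmol/s) while Km is unchanged — pure noncompetitive inhibition.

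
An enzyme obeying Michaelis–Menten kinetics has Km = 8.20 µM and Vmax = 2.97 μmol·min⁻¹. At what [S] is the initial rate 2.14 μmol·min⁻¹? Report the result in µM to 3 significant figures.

21.1 µM

The required fractional saturation is v/Vmax = 2.14/2.97 = 0.7205.
Then [S]/(Km+[S]) = 0.7205 ⇒ [S] = 8.20 × 0.7205/(1 − 0.7205) = 21.1 µM.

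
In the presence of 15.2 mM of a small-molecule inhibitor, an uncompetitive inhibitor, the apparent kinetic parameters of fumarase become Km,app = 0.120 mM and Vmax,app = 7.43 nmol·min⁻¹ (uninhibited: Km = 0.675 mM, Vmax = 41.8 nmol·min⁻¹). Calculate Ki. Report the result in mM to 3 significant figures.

Uncompetitive: Vmax,app = Vmax/α (and Km,app = Km/α) with α = 1 + [I]/Ki.
α = Vmax/Vmax,app = 41.8/7.43 = 5.626.
Ki = [I]/(α − 1) = 15.2/4.626 = 3.29 mM.

3.29 mM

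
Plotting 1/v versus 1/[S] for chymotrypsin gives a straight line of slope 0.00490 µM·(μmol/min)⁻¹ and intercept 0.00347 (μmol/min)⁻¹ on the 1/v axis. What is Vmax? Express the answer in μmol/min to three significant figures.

The y-intercept of a Lineweaver–Burk plot equals 1/Vmax, so Vmax = 1/0.00347 = 288 μmol/min.

288 μmol/min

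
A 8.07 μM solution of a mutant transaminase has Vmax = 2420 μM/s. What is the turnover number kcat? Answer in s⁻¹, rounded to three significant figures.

300 s⁻¹

kcat = Vmax/[E]total = 2420 μM/s / 8.07 μM = 300 s⁻¹.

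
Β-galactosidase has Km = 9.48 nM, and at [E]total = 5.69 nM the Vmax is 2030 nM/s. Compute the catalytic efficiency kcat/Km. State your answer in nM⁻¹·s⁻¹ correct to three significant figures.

kcat = Vmax/[E]total = 2030/5.69 = 357 s⁻¹.
kcat/Km = 357/9.48 = 37.6 nM⁻¹·s⁻¹.

37.6 nM⁻¹·s⁻¹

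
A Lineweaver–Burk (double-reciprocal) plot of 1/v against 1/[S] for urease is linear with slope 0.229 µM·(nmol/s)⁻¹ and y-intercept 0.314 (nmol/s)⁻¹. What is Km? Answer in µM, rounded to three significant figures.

y-intercept = 1/Vmax ⇒ Vmax = 3.18 nmol/s; slope = Km/Vmax ⇒ Km = slope × Vmax.
Km = 0.229 × 3.18 = 0.729 µM.

0.729 µM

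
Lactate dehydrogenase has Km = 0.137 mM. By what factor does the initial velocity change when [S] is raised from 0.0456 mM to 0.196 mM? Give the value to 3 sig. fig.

The fractional saturations are [S]/(Km+[S]) = 0.0456/0.1826 = 0.2497 and 0.196/0.3330 = 0.5886.
v₂/v₁ is just their ratio: 0.5886/0.2497 = 2.36.

2.36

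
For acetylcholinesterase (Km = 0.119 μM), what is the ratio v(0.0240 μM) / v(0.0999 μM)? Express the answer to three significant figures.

The fractional saturations are [S]/(Km+[S]) = 0.0999/0.2189 = 0.4564 and 0.0240/0.1430 = 0.1678.
v₂/v₁ is just their ratio: 0.1678/0.4564 = 0.368.

0.368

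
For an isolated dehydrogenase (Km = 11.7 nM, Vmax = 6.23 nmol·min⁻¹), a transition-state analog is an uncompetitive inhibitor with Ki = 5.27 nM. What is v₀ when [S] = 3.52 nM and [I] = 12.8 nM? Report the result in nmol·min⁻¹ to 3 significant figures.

0.923 nmol·min⁻¹

With α = 1 + [I]/Ki = 1 + 12.8/5.27 = 3.429, the uncompetitive rate law is v = (Vmax/α)·[S] / (Km/α + [S]).
v = (6.23/3.429)×3.52 / (11.7/3.429 + 3.52) = 6.396/6.932 = 0.923 nmol·min⁻¹.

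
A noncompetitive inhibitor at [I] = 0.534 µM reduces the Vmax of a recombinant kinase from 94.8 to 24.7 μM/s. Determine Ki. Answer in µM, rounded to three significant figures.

Noncompetitive: Vmax,app = Vmax/α with α = 1 + [I]/Ki.
α = Vmax/Vmax,app = 94.8/24.7 = 3.838.
Ki = [I]/(α − 1) = 0.534/2.838 = 0.188 µM.

0.188 µM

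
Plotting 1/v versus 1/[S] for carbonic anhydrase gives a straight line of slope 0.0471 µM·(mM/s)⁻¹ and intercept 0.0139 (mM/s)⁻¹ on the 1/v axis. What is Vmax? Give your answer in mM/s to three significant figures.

71.9 mM/s

The y-intercept of a Lineweaver–Burk plot equals 1/Vmax, so Vmax = 1/0.0139 = 71.9 mM/s.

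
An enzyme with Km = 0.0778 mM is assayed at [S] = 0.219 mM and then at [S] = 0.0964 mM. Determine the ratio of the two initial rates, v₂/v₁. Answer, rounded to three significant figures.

0.750

The fractional saturations are [S]/(Km+[S]) = 0.219/0.2968 = 0.7379 and 0.0964/0.1742 = 0.5534.
v₂/v₁ is just their ratio: 0.5534/0.7379 = 0.750.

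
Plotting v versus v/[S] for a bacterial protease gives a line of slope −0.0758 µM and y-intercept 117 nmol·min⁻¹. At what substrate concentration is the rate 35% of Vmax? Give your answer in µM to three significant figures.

0.0408 µM

The Eadie–Hofstee slope gives Km = 0.0758 µM (slope = −Km).
v/Vmax = [S]/(Km+[S]) = 0.35 ⇒ [S] = Km·0.35/(1−0.35) = 0.0758 × 0.5385 = 0.0408 µM.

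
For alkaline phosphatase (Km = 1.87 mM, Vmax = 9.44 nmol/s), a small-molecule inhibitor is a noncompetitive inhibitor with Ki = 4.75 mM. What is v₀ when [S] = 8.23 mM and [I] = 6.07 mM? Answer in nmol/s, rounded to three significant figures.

3.38 nmol/s

With α = 1 + [I]/Ki = 1 + 6.07/4.75 = 2.278, the noncompetitive rate law is v = (Vmax/α)·[S] / (Km + [S]).
v = (9.44/2.278)×8.23 / (1.87 + 8.23) = 34.11/10.10 = 3.38 nmol/s.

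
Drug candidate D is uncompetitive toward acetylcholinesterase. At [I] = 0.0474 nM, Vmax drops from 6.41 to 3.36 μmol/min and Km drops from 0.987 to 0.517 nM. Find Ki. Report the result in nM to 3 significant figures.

0.0522 nM

Uncompetitive: Vmax,app = Vmax/α (and Km,app = Km/α) with α = 1 + [I]/Ki.
α = Vmax/Vmax,app = 6.41/3.36 = 1.908.
Ki = [I]/(α − 1) = 0.0474/0.9077 = 0.0522 nM.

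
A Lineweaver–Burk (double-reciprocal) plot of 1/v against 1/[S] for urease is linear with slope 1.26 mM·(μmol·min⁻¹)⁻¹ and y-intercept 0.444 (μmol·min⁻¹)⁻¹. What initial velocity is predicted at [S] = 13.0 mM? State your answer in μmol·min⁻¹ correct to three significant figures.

1.85 μmol·min⁻¹

The y-intercept is 1/Vmax, so Vmax = 1/0.444 = 2.25 μmol·min⁻¹.
The slope is Km/Vmax, so Km = 1.26 × 2.25 = 2.84 mM.
Then v = 2.25 × 13.0/(2.84 + 13.0) = 1.85 μmol·min⁻¹.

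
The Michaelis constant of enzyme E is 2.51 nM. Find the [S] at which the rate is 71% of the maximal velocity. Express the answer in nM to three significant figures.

v/Vmax = [S]/(Km+[S]) = 0.71, so [S] = Km·0.71/(1 − 0.71) = 2.51 × 2.448.
[S] = 6.15 nM.

6.15 nM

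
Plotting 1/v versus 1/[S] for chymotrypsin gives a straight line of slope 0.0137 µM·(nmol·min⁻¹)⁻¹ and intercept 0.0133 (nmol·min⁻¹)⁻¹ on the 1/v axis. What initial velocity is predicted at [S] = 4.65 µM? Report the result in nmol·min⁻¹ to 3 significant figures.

The y-intercept is 1/Vmax, so Vmax = 1/0.0133 = 75.2 nmol·min⁻¹.
The slope is Km/Vmax, so Km = 0.0137 × 75.2 = 1.03 µM.
Then v = 75.2 × 4.65/(1.03 + 4.65) = 61.6 nmol·min⁻¹.

61.6 nmol·min⁻¹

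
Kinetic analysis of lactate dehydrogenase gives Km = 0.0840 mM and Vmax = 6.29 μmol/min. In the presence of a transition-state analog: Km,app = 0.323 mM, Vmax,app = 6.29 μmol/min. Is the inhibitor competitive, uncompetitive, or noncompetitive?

competitive

Km increases (0.0840 → 0.323 mM) while Vmax is unchanged — the hallmark of competitive inhibition.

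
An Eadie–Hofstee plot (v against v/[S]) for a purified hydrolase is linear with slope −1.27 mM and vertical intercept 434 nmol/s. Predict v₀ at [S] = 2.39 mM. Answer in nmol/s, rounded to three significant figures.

In the Eadie–Hofstee form v = Vmax − Km·(v/[S]), the slope is −Km and the intercept is Vmax, so Km = 1.27 mM and Vmax = 434 nmol/s.
v = 434 × 2.39/(1.27 + 2.39) = 283 nmol/s.

283 nmol/s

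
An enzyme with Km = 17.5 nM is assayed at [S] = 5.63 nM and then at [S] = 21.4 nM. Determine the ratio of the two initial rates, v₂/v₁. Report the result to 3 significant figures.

Since Vmax cancels, v₂/v₁ = [S]₂(Km+[S]₁) / [S]₁(Km+[S]₂).
= 21.4×(17.5+5.63) / (5.63×(17.5+21.4)) = 495.0/219.0 = 2.26.

2.26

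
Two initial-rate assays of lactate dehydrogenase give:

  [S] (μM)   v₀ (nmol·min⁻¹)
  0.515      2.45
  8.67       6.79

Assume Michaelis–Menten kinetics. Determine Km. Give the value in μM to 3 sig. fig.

1.09 μM

From v = Vmax[S]/(Km+[S]), each point gives Vmax = v(Km+[S])/[S].
Equating: 2.45(Km+0.515)/0.515 = 6.79(Km+8.67)/8.67.
4.757·Km + 2.45 = 0.7832·Km + 6.79, so (4.757 − 0.7832)·Km = 6.79 − 2.45.
Km = 4.340/3.974 = 1.09 μM; then Vmax = 2.45(1.09+0.515)/0.515 = 7.65 nmol·min⁻¹.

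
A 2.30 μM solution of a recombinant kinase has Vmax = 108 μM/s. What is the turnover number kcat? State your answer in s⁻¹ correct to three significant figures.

kcat = Vmax/[E]total = 108 μM/s / 2.30 μM = 47.0 s⁻¹.

47.0 s⁻¹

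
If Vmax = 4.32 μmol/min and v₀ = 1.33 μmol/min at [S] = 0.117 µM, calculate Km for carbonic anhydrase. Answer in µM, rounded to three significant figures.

v/Vmax = 1.33/4.32 = 0.3079 = [S]/(Km+[S]).
So Km + [S] = [S]/0.3079 = 0.3800 µM, giving Km = 0.3800 − 0.117 = 0.263 µM.

0.263 µM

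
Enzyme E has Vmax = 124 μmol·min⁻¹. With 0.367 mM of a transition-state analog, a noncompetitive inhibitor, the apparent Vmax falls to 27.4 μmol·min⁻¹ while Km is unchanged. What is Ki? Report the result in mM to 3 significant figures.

0.104 mM

Noncompetitive: Vmax,app = Vmax/α with α = 1 + [I]/Ki.
α = Vmax/Vmax,app = 124/27.4 = 4.526.
Ki = [I]/(α − 1) = 0.367/3.526 = 0.104 mM.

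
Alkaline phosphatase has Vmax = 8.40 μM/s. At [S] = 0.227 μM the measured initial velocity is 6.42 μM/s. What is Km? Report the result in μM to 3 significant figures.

v/Vmax = 6.42/8.40 = 0.7643 = [S]/(Km+[S]).
So Km + [S] = [S]/0.7643 = 0.2970 μM, giving Km = 0.2970 − 0.227 = 0.0700 μM.

0.0700 μM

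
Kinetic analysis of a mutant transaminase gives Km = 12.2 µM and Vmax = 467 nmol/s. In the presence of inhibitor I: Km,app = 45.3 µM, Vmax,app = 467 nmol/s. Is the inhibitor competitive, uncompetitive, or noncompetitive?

Km increases (12.2 → 45.3 µM) while Vmax is unchanged — the hallmark of competitive inhibition.

competitive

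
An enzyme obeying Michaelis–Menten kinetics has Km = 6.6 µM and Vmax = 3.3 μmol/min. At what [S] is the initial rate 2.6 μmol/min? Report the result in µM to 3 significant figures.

Rearranging v = Vmax[S]/(Km+[S]) gives [S] = Km·v/(Vmax − v).
[S] = 6.6 × 2.6 / (3.3 − 2.6) = 17.16/0.7000 = 24.5 µM.

24.5 µM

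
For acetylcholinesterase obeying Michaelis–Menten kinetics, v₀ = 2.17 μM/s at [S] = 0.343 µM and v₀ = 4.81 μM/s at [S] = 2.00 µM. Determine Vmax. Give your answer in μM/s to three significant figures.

In reciprocal form, 1/v = (Km/Vmax)·(1/[S]) + 1/Vmax. The two points give (1/[S], 1/v) = (2.915, 0.4608) and (0.5000, 0.2079).
Slope = (0.4608 − 0.2079)/(2.915 − 0.5000) = 0.1047; intercept = 0.4608 − 0.1047×2.915 = 0.1555.
Vmax = 1/intercept = 6.43 μM/s; Km = slope × Vmax = 0.1047 × 6.43 = 0.673 µM.

6.43 μM/s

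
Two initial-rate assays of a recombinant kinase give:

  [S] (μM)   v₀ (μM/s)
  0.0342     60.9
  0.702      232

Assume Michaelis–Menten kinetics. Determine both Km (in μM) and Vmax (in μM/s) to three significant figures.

Km = 0.118 μM; Vmax = 271 μM/s

From v = Vmax[S]/(Km+[S]), each point gives Vmax = v(Km+[S])/[S].
Equating: 60.9(Km+0.0342)/0.0342 = 232(Km+0.702)/0.702.
1781·Km + 60.9 = 330.5·Km + 232, so (1781 − 330.5)·Km = 232 − 60.9.
Km = 171.1/1450 = 0.118 μM; then Vmax = 60.9(0.118+0.0342)/0.0342 = 271 μM/s.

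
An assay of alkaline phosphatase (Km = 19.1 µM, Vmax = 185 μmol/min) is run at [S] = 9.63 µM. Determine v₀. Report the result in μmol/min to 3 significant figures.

62.0 μmol/min

[S]/(Km+[S]) = 9.63/28.73 = 0.3352, the fractional saturation.
v = 0.3352 × Vmax = 0.3352 × 185 = 62.0 μmol/min.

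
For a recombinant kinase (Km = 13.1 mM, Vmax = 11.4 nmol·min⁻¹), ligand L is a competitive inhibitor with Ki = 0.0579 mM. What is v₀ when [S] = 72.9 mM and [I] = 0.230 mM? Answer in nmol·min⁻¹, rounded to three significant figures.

α = 1 + [I]/Ki = 1 + 0.230/0.0579 = 4.972.
For a competitive inhibitor, Vmax is unchanged and the apparent Km becomes α·Km: Km,app = 65.1 mM, Vmax,app = 11.4 nmol·min⁻¹.
v = Vmax,app·[S]/(Km,app + [S]) = 11.4 × 72.9/(65.1 + 72.9) = 6.02 nmol·min⁻¹.

6.02 nmol·min⁻¹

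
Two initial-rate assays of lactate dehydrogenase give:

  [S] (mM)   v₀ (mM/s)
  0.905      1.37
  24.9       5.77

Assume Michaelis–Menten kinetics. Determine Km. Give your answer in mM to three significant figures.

3.43 mM

From v = Vmax[S]/(Km+[S]), each point gives Vmax = v(Km+[S])/[S].
Equating: 1.37(Km+0.905)/0.905 = 5.77(Km+24.9)/24.9.
1.514·Km + 1.37 = 0.2317·Km + 5.77, so (1.514 − 0.2317)·Km = 5.77 − 1.37.
Km = 4.400/1.282 = 3.43 mM; then Vmax = 1.37(3.43+0.905)/0.905 = 6.57 mM/s.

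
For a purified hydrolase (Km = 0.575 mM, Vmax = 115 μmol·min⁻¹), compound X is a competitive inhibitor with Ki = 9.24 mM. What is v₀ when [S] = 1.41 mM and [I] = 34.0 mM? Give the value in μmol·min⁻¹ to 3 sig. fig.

α = 1 + [I]/Ki = 1 + 34.0/9.24 = 4.680.
For a competitive inhibitor, Vmax is unchanged and the apparent Km becomes α·Km: Km,app = 2.69 mM, Vmax,app = 115 μmol·min⁻¹.
v = Vmax,app·[S]/(Km,app + [S]) = 115 × 1.41/(2.69 + 1.41) = 39.5 μmol·min⁻¹.

39.5 μmol·min⁻¹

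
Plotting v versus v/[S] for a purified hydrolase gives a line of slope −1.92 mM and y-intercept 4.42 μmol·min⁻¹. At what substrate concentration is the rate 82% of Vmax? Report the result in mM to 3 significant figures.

8.75 mM

The Eadie–Hofstee slope gives Km = 1.92 mM (slope = −Km).
v/Vmax = [S]/(Km+[S]) = 0.82 ⇒ [S] = Km·0.82/(1−0.82) = 1.92 × 4.556 = 8.75 mM.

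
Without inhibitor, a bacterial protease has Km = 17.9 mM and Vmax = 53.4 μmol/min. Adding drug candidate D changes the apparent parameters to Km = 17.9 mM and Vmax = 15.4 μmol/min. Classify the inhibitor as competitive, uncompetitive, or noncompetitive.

noncompetitive

Vmax decreases (53.4 → 15.4 μmol/min) while Km is unchanged — pure noncompetitive inhibition.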